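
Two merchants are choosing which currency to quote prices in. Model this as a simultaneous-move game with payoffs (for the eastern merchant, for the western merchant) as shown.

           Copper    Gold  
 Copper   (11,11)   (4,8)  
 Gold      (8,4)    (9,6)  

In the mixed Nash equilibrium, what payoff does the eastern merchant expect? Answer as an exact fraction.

The western merchant mixes with probability q on Copper, chosen so the eastern merchant is indifferent: 11q + 4(1−q) = 8q + 9(1−q) gives q = 5/8.
The eastern merchant's expected payoff (from either row, since indifferent) is 11·5/8 + 4·3/8 = 67/8.

67/8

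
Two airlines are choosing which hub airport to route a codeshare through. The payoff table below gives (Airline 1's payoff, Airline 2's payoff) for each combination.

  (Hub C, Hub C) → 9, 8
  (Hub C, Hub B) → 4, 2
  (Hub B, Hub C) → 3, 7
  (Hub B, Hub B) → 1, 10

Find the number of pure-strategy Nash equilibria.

Both Hub C: Airline 1 gets 9 (best alternative 3); Airline 2 gets 8 (best alternative 2). Neither deviates — NE.
Both Hub B is not a NE: Airline 1 would switch to Hub C (4 > 1).
No other cell survives both best-response checks, so there is 1 pure NE.

1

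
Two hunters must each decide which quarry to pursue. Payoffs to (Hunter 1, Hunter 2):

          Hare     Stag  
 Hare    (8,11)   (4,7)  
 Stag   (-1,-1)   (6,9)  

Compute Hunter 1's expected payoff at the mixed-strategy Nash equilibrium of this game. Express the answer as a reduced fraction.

Hunter 2 mixes with probability q on Hare, chosen so Hunter 1 is indifferent: 8q + 4(1−q) = (-1)q + 6(1−q) gives q = 2/11.
Hunter 1's expected payoff (from either row, since indifferent) is 8·2/11 + 4·9/11 = 52/11.

52/11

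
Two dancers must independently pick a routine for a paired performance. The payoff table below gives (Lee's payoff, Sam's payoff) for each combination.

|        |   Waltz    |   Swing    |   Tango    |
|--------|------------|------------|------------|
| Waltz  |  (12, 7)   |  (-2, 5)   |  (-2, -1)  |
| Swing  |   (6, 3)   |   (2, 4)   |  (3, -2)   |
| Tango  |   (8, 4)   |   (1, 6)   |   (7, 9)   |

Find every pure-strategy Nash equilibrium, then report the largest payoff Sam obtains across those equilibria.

Both Waltz is a pure NE (Lee: 12 ≥ 8; Sam: 7 ≥ 5). Sam gets 7.
Both Swing is a pure NE (Lee: 2 ≥ 1; Sam: 4 ≥ 3). Sam gets 4.
Both Tango is a pure NE (Lee: 7 ≥ 3; Sam: 9 ≥ 6). Sam gets 9.
Every other cell has a profitable deviation for at least one player. Highest of {7, 4, 9} is 9.

9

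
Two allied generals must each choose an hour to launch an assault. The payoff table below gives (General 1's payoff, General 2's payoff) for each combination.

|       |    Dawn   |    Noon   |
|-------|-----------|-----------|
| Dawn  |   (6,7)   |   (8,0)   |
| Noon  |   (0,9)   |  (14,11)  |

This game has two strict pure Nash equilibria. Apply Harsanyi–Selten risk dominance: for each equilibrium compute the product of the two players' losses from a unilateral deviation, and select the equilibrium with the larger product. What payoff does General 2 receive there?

7

At both Dawn: General 1 loses 6 − 0 = 6 by deviating; General 2 loses 7 − 0 = 7. Product = 6·7 = 42.
At both Noon: General 1 loses 14 − 8 = 6 by deviating; General 2 loses 11 − 9 = 2. Product = 6·2 = 12.
42 > 12, so both Dawn is risk-dominant. General 2's payoff there is 7.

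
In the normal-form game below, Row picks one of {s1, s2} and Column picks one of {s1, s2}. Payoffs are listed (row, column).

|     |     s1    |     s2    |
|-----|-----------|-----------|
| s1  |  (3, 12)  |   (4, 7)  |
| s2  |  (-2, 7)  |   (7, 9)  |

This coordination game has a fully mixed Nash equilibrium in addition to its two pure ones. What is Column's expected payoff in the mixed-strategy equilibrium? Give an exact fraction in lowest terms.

59/7

Row mixes with probability p on s1, chosen so Column is indifferent: 12p + 7(1−p) = 7p + 9(1−p) gives p = 2/7.
Column's expected payoff is 12·2/7 + 7·5/7 = 59/7.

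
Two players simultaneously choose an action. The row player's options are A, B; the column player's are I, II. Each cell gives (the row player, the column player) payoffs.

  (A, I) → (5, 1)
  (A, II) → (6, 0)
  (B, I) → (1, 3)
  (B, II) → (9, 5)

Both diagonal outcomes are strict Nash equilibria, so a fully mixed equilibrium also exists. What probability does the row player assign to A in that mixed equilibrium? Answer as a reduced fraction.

2/3

The row player's mix p on A must make the column player indifferent between I and II.
The column player's payoff from I: 1p + 3(1−p). From II: 0p + 5(1−p).
Set equal: 1p = 2(1−p) → p = 2/3.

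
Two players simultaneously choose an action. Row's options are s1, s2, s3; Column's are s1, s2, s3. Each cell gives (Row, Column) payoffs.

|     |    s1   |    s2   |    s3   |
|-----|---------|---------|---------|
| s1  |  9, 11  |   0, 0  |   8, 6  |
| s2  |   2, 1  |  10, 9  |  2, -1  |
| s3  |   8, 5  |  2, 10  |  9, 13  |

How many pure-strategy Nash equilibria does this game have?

3

Both s1: Row gets 9 (best alternative 8); Column gets 11 (best alternative 6). Neither deviates — NE.
Both s2: Row gets 10 (best alternative 2); Column gets 9 (best alternative 1). Neither deviates — NE.
Both s3: Row gets 9 (best alternative 8); Column gets 13 (best alternative 10). Neither deviates — NE.
(s2, s3) is not a NE: Row would switch to s3 (9 > 2).
No other cell survives both best-response checks, so there are 3 pure NE.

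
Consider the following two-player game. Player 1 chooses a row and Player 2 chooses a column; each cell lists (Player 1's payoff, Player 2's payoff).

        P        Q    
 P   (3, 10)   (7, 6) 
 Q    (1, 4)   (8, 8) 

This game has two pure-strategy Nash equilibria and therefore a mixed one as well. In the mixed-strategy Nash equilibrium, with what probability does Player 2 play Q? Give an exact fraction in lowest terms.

Player 2's mix q on P must make Player 1 indifferent between P and Q.
Player 1's payoff from P: 3q + 7(1−q). From Q: 1q + 8(1−q).
Set equal: 2q = 1(1−q) → q = 1/3.
Probability on Q is 1 − 1/3 = 2/3.

2/3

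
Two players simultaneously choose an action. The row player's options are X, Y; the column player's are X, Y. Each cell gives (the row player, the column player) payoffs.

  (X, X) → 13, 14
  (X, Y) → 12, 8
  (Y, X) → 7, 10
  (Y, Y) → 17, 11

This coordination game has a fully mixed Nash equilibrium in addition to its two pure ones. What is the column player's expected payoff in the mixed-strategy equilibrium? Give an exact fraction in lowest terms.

The row player mixes with probability p on X, chosen so the column player is indifferent: 14p + 10(1−p) = 8p + 11(1−p) gives p = 1/7.
The column player's expected payoff is 14·1/7 + 10·6/7 = 74/7.

74/7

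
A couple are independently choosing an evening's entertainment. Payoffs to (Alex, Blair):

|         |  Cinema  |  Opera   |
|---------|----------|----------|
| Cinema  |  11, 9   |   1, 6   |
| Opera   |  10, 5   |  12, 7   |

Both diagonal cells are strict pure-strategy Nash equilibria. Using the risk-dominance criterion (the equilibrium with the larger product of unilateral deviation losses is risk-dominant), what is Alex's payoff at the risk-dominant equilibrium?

At both Cinema: Alex loses 11 − 10 = 1 by deviating; Blair loses 9 − 6 = 3. Product = 1·3 = 3.
At both Opera: Alex loses 12 − 1 = 11 by deviating; Blair loses 7 − 5 = 2. Product = 11·2 = 22.
22 > 3, so both Opera is risk-dominant. Alex's payoff there is 12.

12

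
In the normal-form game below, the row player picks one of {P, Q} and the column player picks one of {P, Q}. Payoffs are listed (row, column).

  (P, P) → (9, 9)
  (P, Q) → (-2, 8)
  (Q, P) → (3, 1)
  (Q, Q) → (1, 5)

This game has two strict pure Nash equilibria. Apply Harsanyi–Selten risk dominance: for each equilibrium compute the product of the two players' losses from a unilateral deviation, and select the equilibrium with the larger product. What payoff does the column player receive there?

At both P: the row player loses 9 − 3 = 6 by deviating; the column player loses 9 − 8 = 1. Product = 6·1 = 6.
At both Q: the row player loses 1 − (-2) = 3 by deviating; the column player loses 5 − 1 = 4. Product = 3·4 = 12.
12 > 6, so both Q is risk-dominant. The column player's payoff there is 5.

5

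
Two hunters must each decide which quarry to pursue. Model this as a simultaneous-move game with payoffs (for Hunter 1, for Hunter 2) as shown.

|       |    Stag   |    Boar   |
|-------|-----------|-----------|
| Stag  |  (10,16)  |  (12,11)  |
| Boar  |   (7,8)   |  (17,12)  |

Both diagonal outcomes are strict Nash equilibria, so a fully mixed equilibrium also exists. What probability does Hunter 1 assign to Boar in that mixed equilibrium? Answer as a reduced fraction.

Hunter 1's mix p on Stag must make Hunter 2 indifferent between Stag and Boar.
Hunter 2's payoff from Stag: 16p + 8(1−p). From Boar: 11p + 12(1−p).
Set equal: 5p = 4(1−p) → p = 4/9.
Probability on Boar is 1 − 4/9 = 5/9.

5/9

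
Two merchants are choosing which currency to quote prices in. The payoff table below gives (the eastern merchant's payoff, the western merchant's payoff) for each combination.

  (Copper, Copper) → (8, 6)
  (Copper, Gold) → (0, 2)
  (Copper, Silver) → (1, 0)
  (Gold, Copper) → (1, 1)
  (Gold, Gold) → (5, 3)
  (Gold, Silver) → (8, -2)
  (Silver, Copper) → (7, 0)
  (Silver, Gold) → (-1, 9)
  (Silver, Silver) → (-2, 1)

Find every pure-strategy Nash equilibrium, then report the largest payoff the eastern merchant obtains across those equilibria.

8

Both Copper is a pure NE (the eastern merchant: 8 ≥ 7; the western merchant: 6 ≥ 2). The eastern merchant gets 8.
Both Gold is a pure NE (the eastern merchant: 5 ≥ 0; the western merchant: 3 ≥ 1). The eastern merchant gets 5.
Every other cell has a profitable deviation for at least one player. Highest of {8, 5} is 8.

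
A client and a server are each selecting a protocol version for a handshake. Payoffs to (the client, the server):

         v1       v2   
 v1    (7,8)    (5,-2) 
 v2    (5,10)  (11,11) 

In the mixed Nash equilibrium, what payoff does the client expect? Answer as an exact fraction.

The server mixes with probability q on v1, chosen so the client is indifferent: 7q + 5(1−q) = 5q + 11(1−q) gives q = 3/4.
The client's expected payoff (from either row, since indifferent) is 7·3/4 + 5·1/4 = 13/2.

13/2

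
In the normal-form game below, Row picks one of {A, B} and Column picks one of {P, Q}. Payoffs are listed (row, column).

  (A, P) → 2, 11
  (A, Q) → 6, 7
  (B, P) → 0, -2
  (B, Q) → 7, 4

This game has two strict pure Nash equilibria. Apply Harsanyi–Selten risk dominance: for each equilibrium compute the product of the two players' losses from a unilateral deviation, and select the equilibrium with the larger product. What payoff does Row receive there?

At (A, P): Row loses 2 − 0 = 2 by deviating; Column loses 11 − 7 = 4. Product = 2·4 = 8.
At (B, Q): Row loses 7 − 6 = 1 by deviating; Column loses 4 − (-2) = 6. Product = 1·6 = 6.
8 > 6, so (A, P) is risk-dominant. Row's payoff there is 2.

2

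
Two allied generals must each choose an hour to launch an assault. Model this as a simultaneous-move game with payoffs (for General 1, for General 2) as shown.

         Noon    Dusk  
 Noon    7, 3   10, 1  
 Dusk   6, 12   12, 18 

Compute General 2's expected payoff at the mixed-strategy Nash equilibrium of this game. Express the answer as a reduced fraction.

21/4

General 1 mixes with probability p on Noon, chosen so General 2 is indifferent: 3p + 12(1−p) = 1p + 18(1−p) gives p = 3/4.
General 2's expected payoff is 3·3/4 + 12·1/4 = 21/4.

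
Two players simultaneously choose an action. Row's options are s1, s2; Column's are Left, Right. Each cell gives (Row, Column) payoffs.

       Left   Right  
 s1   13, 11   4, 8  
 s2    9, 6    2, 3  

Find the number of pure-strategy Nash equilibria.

(s1, Left): Row gets 13 (best alternative 9); Column gets 11 (best alternative 8). Neither deviates — NE.
(s2, Right) is not a NE: Row would switch to s1 (4 > 2).
No other cell survives both best-response checks, so there is 1 pure NE.

1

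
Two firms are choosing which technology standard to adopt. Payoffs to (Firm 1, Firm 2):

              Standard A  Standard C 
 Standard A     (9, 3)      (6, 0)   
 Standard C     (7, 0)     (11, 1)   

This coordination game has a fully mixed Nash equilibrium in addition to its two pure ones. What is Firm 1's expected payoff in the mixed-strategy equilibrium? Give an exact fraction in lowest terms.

Firm 2 mixes with probability q on Standard A, chosen so Firm 1 is indifferent: 9q + 6(1−q) = 7q + 11(1−q) gives q = 5/7.
Firm 1's expected payoff (from either row, since indifferent) is 9·5/7 + 6·2/7 = 57/7.

57/7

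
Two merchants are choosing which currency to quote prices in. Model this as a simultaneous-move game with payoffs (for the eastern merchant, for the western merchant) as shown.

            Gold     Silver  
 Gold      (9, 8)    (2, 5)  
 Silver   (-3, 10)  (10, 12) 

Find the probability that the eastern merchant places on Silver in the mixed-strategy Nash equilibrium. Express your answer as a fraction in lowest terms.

The eastern merchant's mix p on Gold must make the western merchant indifferent between Gold and Silver.
The western merchant's payoff from Gold: 8p + 10(1−p). From Silver: 5p + 12(1−p).
Set equal: 3p = 2(1−p) → p = 2/5.
Probability on Silver is 1 − 2/5 = 3/5.

3/5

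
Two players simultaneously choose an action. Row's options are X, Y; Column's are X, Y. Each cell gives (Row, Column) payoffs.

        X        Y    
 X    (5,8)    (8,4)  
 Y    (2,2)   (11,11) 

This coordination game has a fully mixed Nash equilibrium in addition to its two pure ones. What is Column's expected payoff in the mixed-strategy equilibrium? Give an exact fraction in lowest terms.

80/13

Row mixes with probability p on X, chosen so Column is indifferent: 8p + 2(1−p) = 4p + 11(1−p) gives p = 9/13.
Column's expected payoff is 8·9/13 + 2·4/13 = 80/13.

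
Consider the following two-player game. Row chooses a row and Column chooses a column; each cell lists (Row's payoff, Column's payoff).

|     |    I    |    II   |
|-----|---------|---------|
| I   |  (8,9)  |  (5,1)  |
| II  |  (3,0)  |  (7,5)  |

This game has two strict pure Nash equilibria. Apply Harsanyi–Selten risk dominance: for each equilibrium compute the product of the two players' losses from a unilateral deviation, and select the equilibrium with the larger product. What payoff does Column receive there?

At both I: Row loses 8 − 3 = 5 by deviating; Column loses 9 − 1 = 8. Product = 5·8 = 40.
At both II: Row loses 7 − 5 = 2 by deviating; Column loses 5 − 0 = 5. Product = 2·5 = 10.
40 > 10, so both I is risk-dominant. Column's payoff there is 9.

9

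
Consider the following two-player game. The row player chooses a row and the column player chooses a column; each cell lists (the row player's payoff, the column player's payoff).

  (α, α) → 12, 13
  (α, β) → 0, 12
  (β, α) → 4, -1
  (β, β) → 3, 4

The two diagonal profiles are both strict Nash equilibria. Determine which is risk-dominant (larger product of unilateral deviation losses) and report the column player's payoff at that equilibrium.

4

At both α: the row player loses 12 − 4 = 8 by deviating; the column player loses 13 − 12 = 1. Product = 8·1 = 8.
At both β: the row player loses 3 − 0 = 3 by deviating; the column player loses 4 − (-1) = 5. Product = 3·5 = 15.
15 > 8, so both β is risk-dominant. The column player's payoff there is 4.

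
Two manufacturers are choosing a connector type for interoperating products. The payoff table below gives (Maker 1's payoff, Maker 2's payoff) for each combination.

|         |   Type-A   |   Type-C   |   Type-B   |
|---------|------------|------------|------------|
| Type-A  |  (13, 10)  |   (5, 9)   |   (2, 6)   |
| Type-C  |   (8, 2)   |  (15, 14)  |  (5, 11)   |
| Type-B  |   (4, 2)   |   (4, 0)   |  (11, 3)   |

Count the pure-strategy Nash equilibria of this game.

3

Both Type-A: Maker 1 gets 13 (best alternative 8); Maker 2 gets 10 (best alternative 9). Neither deviates — NE.
Both Type-C: Maker 1 gets 15 (best alternative 5); Maker 2 gets 14 (best alternative 11). Neither deviates — NE.
Both Type-B: Maker 1 gets 11 (best alternative 5); Maker 2 gets 3 (best alternative 2). Neither deviates — NE.
(Type-C, Type-A) is not a NE: Maker 1 would switch to Type-A (13 > 8).
No other cell survives both best-response checks, so there are 3 pure NE.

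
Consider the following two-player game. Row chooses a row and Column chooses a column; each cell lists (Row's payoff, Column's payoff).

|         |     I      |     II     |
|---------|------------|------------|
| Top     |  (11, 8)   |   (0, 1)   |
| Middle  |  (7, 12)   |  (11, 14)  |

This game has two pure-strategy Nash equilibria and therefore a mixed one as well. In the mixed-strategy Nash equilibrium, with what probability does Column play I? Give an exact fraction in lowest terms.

11/15

Column's mix q on I must make Row indifferent between Top and Middle.
Row's payoff from Top: 11q + 0(1−q). From Middle: 7q + 11(1−q).
Set equal: 4q = 11(1−q) → q = 11/15.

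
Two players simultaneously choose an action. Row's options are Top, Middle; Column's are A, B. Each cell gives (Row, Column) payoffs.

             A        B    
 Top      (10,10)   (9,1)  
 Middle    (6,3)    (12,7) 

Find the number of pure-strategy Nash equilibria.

2

(Top, A): Row gets 10 (best alternative 6); Column gets 10 (best alternative 1). Neither deviates — NE.
(Middle, B): Row gets 12 (best alternative 9); Column gets 7 (best alternative 3). Neither deviates — NE.
(Middle, A) is not a NE: Row would switch to Top (10 > 6).
No other cell survives both best-response checks, so there are 2 pure NE.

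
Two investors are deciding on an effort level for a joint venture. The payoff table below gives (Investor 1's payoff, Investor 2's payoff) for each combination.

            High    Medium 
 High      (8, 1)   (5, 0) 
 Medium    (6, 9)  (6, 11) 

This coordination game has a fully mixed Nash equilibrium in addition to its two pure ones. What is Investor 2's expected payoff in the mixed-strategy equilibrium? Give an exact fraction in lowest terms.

11/3

Investor 1 mixes with probability p on High, chosen so Investor 2 is indifferent: 1p + 9(1−p) = 0p + 11(1−p) gives p = 2/3.
Investor 2's expected payoff is 1·2/3 + 9·1/3 = 11/3.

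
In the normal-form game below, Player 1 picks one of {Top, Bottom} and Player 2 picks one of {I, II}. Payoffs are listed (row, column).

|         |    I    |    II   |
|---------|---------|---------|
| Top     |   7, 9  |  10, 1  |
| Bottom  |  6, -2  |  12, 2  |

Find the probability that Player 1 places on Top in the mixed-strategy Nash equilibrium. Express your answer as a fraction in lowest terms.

1/3

Player 1's mix p on Top must make Player 2 indifferent between I and II.
Player 2's payoff from I: 9p + (-2)(1−p). From II: 1p + 2(1−p).
Set equal: 8p = 4(1−p) → p = 4/12 = 1/3.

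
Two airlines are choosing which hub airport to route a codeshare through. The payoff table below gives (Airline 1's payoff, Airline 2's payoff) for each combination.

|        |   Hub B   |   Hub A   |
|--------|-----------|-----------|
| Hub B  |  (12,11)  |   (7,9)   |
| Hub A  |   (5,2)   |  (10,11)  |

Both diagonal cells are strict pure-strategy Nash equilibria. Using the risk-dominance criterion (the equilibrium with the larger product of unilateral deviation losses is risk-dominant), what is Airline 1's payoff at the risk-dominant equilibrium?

At both Hub B: Airline 1 loses 12 − 5 = 7 by deviating; Airline 2 loses 11 − 9 = 2. Product = 7·2 = 14.
At both Hub A: Airline 1 loses 10 − 7 = 3 by deviating; Airline 2 loses 11 − 2 = 9. Product = 3·9 = 27.
27 > 14, so both Hub A is risk-dominant. Airline 1's payoff there is 10.

10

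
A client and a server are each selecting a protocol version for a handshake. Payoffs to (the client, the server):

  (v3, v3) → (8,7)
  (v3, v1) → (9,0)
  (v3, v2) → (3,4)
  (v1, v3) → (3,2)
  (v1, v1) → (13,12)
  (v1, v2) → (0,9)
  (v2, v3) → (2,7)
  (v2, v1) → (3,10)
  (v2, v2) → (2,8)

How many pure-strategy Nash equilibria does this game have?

Both v3: the client gets 8 (best alternative 3); the server gets 7 (best alternative 4). Neither deviates — NE.
Both v1: the client gets 13 (best alternative 9); the server gets 12 (best alternative 9). Neither deviates — NE.
Both v2 is not a NE: the client would switch to v3 (3 > 2).
No other cell survives both best-response checks, so there are 2 pure NE.

2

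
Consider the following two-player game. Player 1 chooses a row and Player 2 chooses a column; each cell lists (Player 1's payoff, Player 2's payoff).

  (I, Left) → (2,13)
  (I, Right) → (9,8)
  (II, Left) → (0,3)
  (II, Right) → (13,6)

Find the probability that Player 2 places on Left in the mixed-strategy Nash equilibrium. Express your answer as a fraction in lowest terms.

Player 2's mix q on Left must make Player 1 indifferent between I and II.
Player 1's payoff from I: 2q + 9(1−q). From II: 0q + 13(1−q).
Set equal: 2q = 4(1−q) → q = 4/6 = 2/3.

2/3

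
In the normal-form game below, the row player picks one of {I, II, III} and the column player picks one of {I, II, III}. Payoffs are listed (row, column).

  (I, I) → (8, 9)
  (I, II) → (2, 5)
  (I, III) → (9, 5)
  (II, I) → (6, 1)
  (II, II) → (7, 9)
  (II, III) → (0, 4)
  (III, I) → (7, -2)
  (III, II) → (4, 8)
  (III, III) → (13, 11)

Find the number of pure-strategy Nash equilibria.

3

Both I: the row player gets 8 (best alternative 7); the column player gets 9 (best alternative 5). Neither deviates — NE.
Both II: the row player gets 7 (best alternative 4); the column player gets 9 (best alternative 4). Neither deviates — NE.
Both III: the row player gets 13 (best alternative 9); the column player gets 11 (best alternative 8). Neither deviates — NE.
(I, II) is not a NE: the row player would switch to II (7 > 2).
No other cell survives both best-response checks, so there are 3 pure NE.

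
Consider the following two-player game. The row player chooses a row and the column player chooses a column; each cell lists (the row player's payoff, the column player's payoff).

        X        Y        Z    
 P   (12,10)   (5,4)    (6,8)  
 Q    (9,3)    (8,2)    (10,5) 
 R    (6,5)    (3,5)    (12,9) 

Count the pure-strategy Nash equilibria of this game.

(P, X): the row player gets 12 (best alternative 9); the column player gets 10 (best alternative 8). Neither deviates — NE.
(R, Z): the row player gets 12 (best alternative 10); the column player gets 9 (best alternative 5). Neither deviates — NE.
(Q, Y) is not a NE: the column player would switch to Z (5 > 2).
No other cell survives both best-response checks, so there are 2 pure NE.

2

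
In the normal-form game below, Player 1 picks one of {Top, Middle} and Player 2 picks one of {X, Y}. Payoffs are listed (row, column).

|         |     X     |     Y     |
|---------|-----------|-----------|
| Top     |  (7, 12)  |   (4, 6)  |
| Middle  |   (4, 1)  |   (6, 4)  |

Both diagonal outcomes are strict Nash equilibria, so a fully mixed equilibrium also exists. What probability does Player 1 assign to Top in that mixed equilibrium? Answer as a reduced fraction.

1/3

Player 1's mix p on Top must make Player 2 indifferent between X and Y.
Player 2's payoff from X: 12p + 1(1−p). From Y: 6p + 4(1−p).
Set equal: 6p = 3(1−p) → p = 3/9 = 1/3.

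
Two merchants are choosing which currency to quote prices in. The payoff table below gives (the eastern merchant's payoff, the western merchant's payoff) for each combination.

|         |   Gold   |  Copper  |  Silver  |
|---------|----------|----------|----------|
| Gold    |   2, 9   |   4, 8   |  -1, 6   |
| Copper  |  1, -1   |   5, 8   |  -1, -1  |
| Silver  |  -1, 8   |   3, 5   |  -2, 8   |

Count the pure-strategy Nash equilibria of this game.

Both Gold: the eastern merchant gets 2 (best alternative 1); the western merchant gets 9 (best alternative 8). Neither deviates — NE.
Both Copper: the eastern merchant gets 5 (best alternative 4); the western merchant gets 8 (best alternative -1). Neither deviates — NE.
Both Silver is not a NE: the eastern merchant would switch to Gold (-1 > -2).
No other cell survives both best-response checks, so there are 2 pure NE.

2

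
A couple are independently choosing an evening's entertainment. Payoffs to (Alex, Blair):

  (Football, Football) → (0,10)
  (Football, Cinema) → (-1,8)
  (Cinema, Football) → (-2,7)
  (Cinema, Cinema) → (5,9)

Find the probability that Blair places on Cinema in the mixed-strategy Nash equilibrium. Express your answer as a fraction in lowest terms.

Blair's mix q on Football must make Alex indifferent between Football and Cinema.
Alex's payoff from Football: 0q + (-1)(1−q). From Cinema: (-2)q + 5(1−q).
Set equal: 2q = 6(1−q) → q = 6/8 = 3/4.
Probability on Cinema is 1 − 3/4 = 1/4.

1/4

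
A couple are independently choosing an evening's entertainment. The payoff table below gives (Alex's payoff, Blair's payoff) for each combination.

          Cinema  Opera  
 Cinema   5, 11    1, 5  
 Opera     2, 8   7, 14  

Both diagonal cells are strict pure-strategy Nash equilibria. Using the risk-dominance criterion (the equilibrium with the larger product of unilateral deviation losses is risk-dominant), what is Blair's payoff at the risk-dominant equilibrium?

At both Cinema: Alex loses 5 − 2 = 3 by deviating; Blair loses 11 − 5 = 6. Product = 3·6 = 18.
At both Opera: Alex loses 7 − 1 = 6 by deviating; Blair loses 14 − 8 = 6. Product = 6·6 = 36.
36 > 18, so both Opera is risk-dominant. Blair's payoff there is 14.

14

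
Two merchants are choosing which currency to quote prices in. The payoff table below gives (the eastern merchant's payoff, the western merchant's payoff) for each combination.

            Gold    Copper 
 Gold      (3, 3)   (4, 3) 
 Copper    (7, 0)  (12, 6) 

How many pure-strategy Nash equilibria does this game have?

Both Copper: the eastern merchant gets 12 (best alternative 4); the western merchant gets 6 (best alternative 0). Neither deviates — NE.
Both Gold is not a NE: the eastern merchant would switch to Copper (7 > 3).
No other cell survives both best-response checks, so there is 1 pure NE.

1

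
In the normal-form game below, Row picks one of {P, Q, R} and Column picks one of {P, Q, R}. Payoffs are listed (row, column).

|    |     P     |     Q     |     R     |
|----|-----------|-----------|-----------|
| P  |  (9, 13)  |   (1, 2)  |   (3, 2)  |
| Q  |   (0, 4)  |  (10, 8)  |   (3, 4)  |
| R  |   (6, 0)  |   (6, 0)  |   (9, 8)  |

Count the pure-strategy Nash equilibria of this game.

Both P: Row gets 9 (best alternative 6); Column gets 13 (best alternative 2). Neither deviates — NE.
Both Q: Row gets 10 (best alternative 6); Column gets 8 (best alternative 4). Neither deviates — NE.
Both R: Row gets 9 (best alternative 3); Column gets 8 (best alternative 0). Neither deviates — NE.
(P, Q) is not a NE: Row would switch to Q (10 > 1).
No other cell survives both best-response checks, so there are 3 pure NE.

3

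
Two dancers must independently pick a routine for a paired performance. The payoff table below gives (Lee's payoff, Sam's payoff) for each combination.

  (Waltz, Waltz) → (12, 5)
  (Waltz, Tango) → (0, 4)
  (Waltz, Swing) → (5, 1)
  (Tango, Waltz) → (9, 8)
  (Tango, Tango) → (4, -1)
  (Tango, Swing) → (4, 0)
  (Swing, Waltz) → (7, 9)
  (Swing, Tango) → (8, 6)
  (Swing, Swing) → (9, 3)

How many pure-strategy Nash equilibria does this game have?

Both Waltz: Lee gets 12 (best alternative 9); Sam gets 5 (best alternative 4). Neither deviates — NE.
Both Swing is not a NE: Sam would switch to Waltz (9 > 3).
No other cell survives both best-response checks, so there is 1 pure NE.

1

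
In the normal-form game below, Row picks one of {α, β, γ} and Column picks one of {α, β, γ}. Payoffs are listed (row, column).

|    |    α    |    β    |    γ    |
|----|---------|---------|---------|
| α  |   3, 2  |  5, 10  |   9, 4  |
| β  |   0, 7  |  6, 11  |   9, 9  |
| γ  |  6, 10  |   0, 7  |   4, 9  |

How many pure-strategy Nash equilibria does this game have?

2

Both β: Row gets 6 (best alternative 5); Column gets 11 (best alternative 9). Neither deviates — NE.
(γ, α): Row gets 6 (best alternative 3); Column gets 10 (best alternative 9). Neither deviates — NE.
Both α is not a NE: Row would switch to γ (6 > 3).
No other cell survives both best-response checks, so there are 2 pure NE.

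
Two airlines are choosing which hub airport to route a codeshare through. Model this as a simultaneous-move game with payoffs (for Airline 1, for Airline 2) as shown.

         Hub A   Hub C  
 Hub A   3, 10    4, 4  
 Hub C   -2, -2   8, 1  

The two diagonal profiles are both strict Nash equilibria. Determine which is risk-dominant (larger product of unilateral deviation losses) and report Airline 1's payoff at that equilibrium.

At both Hub A: Airline 1 loses 3 − (-2) = 5 by deviating; Airline 2 loses 10 − 4 = 6. Product = 5·6 = 30.
At both Hub C: Airline 1 loses 8 − 4 = 4 by deviating; Airline 2 loses 1 − (-2) = 3. Product = 4·3 = 12.
30 > 12, so both Hub A is risk-dominant. Airline 1's payoff there is 3.

3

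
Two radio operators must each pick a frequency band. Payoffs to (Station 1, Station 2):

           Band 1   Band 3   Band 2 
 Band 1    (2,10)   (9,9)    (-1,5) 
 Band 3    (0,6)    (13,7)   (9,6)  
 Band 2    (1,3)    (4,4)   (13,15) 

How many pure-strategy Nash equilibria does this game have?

3

Both Band 1: Station 1 gets 2 (best alternative 1); Station 2 gets 10 (best alternative 9). Neither deviates — NE.
Both Band 3: Station 1 gets 13 (best alternative 9); Station 2 gets 7 (best alternative 6). Neither deviates — NE.
Both Band 2: Station 1 gets 13 (best alternative 9); Station 2 gets 15 (best alternative 4). Neither deviates — NE.
(Band 1, Band 2) is not a NE: Station 1 would switch to Band 2 (13 > -1).
No other cell survives both best-response checks, so there are 3 pure NE.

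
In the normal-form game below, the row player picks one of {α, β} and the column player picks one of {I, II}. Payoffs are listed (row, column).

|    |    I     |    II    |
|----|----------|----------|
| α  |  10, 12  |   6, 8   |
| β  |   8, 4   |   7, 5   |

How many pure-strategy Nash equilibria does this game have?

2

(α, I): the row player gets 10 (best alternative 8); the column player gets 12 (best alternative 8). Neither deviates — NE.
(β, II): the row player gets 7 (best alternative 6); the column player gets 5 (best alternative 4). Neither deviates — NE.
(α, II) is not a NE: the row player would switch to β (7 > 6).
No other cell survives both best-response checks, so there are 2 pure NE.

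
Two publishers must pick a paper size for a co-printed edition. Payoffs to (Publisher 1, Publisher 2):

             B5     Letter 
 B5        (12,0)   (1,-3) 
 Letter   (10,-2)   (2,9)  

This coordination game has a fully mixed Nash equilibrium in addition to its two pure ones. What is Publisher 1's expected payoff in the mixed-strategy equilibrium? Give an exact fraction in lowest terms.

Publisher 2 mixes with probability q on B5, chosen so Publisher 1 is indifferent: 12q + 1(1−q) = 10q + 2(1−q) gives q = 1/3.
Publisher 1's expected payoff (from either row, since indifferent) is 12·1/3 + 1·2/3 = 14/3.

14/3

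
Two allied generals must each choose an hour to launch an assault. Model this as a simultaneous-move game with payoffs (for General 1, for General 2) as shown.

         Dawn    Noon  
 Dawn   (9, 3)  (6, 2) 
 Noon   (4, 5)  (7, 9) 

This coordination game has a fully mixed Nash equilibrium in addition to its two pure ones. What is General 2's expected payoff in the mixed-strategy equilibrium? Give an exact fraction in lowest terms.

General 1 mixes with probability p on Dawn, chosen so General 2 is indifferent: 3p + 5(1−p) = 2p + 9(1−p) gives p = 4/5.
General 2's expected payoff is 3·4/5 + 5·1/5 = 17/5.

17/5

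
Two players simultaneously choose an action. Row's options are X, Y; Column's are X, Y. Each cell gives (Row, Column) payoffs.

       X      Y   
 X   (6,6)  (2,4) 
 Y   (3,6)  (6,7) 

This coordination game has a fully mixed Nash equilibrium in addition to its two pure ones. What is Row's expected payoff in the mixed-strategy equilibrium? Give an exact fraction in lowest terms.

30/7

Column mixes with probability q on X, chosen so Row is indifferent: 6q + 2(1−q) = 3q + 6(1−q) gives q = 4/7.
Row's expected payoff (from either row, since indifferent) is 6·4/7 + 2·3/7 = 30/7.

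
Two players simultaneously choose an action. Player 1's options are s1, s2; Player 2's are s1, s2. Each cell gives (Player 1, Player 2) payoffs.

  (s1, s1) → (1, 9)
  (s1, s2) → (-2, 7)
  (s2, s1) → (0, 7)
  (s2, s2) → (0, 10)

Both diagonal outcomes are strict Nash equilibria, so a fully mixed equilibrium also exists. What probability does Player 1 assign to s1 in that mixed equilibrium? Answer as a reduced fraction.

3/5

Player 1's mix p on s1 must make Player 2 indifferent between s1 and s2.
Player 2's payoff from s1: 9p + 7(1−p). From s2: 7p + 10(1−p).
Set equal: 2p = 3(1−p) → p = 3/5.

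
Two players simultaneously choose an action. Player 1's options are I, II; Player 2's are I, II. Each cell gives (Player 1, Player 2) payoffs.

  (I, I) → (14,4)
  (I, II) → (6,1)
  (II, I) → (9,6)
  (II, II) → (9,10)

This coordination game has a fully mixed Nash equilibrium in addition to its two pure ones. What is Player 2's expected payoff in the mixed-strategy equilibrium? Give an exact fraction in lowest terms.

34/7

Player 1 mixes with probability p on I, chosen so Player 2 is indifferent: 4p + 6(1−p) = 1p + 10(1−p) gives p = 4/7.
Player 2's expected payoff is 4·4/7 + 6·3/7 = 34/7.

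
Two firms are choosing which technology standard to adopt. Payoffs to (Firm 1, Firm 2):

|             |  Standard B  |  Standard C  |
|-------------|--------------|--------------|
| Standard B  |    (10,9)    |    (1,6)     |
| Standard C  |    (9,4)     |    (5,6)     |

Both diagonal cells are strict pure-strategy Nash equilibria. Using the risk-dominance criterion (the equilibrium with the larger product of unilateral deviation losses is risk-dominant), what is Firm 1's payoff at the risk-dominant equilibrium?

At both Standard B: Firm 1 loses 10 − 9 = 1 by deviating; Firm 2 loses 9 − 6 = 3. Product = 1·3 = 3.
At both Standard C: Firm 1 loses 5 − 1 = 4 by deviating; Firm 2 loses 6 − 4 = 2. Product = 4·2 = 8.
8 > 3, so both Standard C is risk-dominant. Firm 1's payoff there is 5.

5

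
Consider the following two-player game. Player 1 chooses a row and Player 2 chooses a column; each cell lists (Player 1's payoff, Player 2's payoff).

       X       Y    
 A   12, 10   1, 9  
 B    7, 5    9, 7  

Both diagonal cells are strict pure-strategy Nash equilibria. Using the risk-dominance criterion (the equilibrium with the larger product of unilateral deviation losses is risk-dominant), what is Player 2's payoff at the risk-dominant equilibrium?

At (A, X): Player 1 loses 12 − 7 = 5 by deviating; Player 2 loses 10 − 9 = 1. Product = 5·1 = 5.
At (B, Y): Player 1 loses 9 − 1 = 8 by deviating; Player 2 loses 7 − 5 = 2. Product = 8·2 = 16.
16 > 5, so (B, Y) is risk-dominant. Player 2's payoff there is 7.

7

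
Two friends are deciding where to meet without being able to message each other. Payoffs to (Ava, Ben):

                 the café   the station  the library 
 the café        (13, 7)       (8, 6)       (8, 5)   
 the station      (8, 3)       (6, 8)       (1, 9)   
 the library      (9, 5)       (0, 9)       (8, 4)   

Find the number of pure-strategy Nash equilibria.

Both the café: Ava gets 13 (best alternative 9); Ben gets 7 (best alternative 6). Neither deviates — NE.
Both the library is not a NE: Ben would switch to the station (9 > 4).
No other cell survives both best-response checks, so there is 1 pure NE.

1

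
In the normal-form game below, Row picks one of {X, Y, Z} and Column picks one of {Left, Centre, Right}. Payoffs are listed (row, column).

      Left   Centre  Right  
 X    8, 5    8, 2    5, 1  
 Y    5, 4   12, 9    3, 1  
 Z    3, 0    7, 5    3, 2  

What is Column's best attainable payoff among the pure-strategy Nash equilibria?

(X, Left) is a pure NE (Row: 8 ≥ 5; Column: 5 ≥ 2). Column gets 5.
(Y, Centre) is a pure NE (Row: 12 ≥ 8; Column: 9 ≥ 4). Column gets 9.
Every other cell has a profitable deviation for at least one player. Highest of {5, 9} is 9.

9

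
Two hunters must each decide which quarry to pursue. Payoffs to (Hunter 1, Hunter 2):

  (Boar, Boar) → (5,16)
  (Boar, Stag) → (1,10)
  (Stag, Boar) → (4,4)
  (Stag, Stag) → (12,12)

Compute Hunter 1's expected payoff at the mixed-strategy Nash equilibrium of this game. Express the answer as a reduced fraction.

14/3

Hunter 2 mixes with probability q on Boar, chosen so Hunter 1 is indifferent: 5q + 1(1−q) = 4q + 12(1−q) gives q = 11/12.
Hunter 1's expected payoff (from either row, since indifferent) is 5·11/12 + 1·1/12 = 14/3.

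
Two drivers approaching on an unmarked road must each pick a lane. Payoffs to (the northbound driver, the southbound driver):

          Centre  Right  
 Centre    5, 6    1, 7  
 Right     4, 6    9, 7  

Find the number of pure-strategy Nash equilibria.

1

Both Right: the northbound driver gets 9 (best alternative 1); the southbound driver gets 7 (best alternative 6). Neither deviates — NE.
Both Centre is not a NE: the southbound driver would switch to Right (7 > 6).
No other cell survives both best-response checks, so there is 1 pure NE.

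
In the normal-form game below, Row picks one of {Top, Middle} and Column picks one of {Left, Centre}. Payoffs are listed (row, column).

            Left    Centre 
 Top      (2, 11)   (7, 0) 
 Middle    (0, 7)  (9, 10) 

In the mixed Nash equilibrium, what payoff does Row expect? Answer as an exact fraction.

Column mixes with probability q on Left, chosen so Row is indifferent: 2q + 7(1−q) = 0q + 9(1−q) gives q = 1/2.
Row's expected payoff (from either row, since indifferent) is 2·1/2 + 7·1/2 = 9/2.

9/2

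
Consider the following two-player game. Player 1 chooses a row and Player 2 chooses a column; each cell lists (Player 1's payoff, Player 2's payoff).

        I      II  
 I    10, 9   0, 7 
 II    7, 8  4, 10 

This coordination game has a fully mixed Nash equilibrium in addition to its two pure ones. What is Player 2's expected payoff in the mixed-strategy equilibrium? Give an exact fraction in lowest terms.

17/2

Player 1 mixes with probability p on I, chosen so Player 2 is indifferent: 9p + 8(1−p) = 7p + 10(1−p) gives p = 1/2.
Player 2's expected payoff is 9·1/2 + 8·1/2 = 17/2.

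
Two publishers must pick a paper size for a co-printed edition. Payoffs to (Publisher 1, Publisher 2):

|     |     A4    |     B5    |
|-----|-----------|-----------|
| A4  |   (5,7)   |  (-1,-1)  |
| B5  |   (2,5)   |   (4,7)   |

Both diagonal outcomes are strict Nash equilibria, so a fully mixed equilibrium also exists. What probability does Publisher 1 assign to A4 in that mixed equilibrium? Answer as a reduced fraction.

Publisher 1's mix p on A4 must make Publisher 2 indifferent between A4 and B5.
Publisher 2's payoff from A4: 7p + 5(1−p). From B5: (-1)p + 7(1−p).
Set equal: 8p = 2(1−p) → p = 2/10 = 1/5.

1/5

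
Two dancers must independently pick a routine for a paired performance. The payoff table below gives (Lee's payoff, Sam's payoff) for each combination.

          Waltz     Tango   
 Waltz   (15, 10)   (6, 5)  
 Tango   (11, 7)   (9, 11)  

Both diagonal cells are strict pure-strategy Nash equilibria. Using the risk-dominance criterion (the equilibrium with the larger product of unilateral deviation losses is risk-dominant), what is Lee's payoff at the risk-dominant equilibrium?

15

At both Waltz: Lee loses 15 − 11 = 4 by deviating; Sam loses 10 − 5 = 5. Product = 4·5 = 20.
At both Tango: Lee loses 9 − 6 = 3 by deviating; Sam loses 11 − 7 = 4. Product = 3·4 = 12.
20 > 12, so both Waltz is risk-dominant. Lee's payoff there is 15.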